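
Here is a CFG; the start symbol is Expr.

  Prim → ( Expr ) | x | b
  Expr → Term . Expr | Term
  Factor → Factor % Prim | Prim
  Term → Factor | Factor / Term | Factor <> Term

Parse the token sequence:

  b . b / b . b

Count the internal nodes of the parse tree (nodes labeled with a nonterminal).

[Expr [Term [Factor [Prim b]]] . [Expr [Term [Factor [Prim b]] / [Term [Factor [Prim b]]]] . [Expr [Term [Factor [Prim b]]]]]]

15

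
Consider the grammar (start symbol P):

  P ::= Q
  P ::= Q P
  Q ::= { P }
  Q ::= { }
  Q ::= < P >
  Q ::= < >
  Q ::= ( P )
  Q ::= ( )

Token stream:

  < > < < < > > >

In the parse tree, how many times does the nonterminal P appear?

[P [Q < >] [P [Q < [P [Q < [P [Q < >]] >]] >]]]

4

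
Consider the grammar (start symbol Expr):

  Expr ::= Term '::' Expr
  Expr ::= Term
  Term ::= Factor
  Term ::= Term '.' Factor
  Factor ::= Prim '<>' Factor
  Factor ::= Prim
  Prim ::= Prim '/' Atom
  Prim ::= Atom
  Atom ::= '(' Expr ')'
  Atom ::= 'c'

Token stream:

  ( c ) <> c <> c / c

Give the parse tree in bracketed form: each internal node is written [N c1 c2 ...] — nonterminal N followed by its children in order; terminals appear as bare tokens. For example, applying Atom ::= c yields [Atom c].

Expr
Term
Factor
Prim <> Factor
Atom <> Factor
( Expr ) <> Factor
( Term ) <> Factor
( Factor ) <> Factor
( Prim ) <> Factor
( Atom ) <> Factor
( c ) <> Factor
( c ) <> Prim <> Factor
( c ) <> Atom <> Factor
( c ) <> c <> Factor
( c ) <> c <> Prim
( c ) <> c <> Prim / Atom
( c ) <> c <> Atom / Atom
( c ) <> c <> c / Atom
( c ) <> c <> c / c

[Expr [Term [Factor [Prim [Atom ( [Expr [Term [Factor [Prim [Atom c]]]]] )]] <> [Factor [Prim [Atom c]] <> [Factor [Prim [Prim [Atom c]] / [Atom c]]]]]]]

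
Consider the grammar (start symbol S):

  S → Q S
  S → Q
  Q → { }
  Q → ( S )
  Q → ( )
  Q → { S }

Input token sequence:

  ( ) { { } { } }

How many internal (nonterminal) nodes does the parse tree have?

[S [Q ( )] [S [Q { [S [Q { }] [S [Q { }]]] }]]]

8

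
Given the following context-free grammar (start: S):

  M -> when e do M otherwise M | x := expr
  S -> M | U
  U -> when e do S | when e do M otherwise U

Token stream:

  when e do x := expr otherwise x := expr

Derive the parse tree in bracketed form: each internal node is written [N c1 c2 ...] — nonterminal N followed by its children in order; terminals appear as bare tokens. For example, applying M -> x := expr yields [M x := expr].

S
M
when e do M otherwise M
when e do x := expr otherwise M
when e do x := expr otherwise x := expr

[S [M when e do [M x := expr] otherwise [M x := expr]]]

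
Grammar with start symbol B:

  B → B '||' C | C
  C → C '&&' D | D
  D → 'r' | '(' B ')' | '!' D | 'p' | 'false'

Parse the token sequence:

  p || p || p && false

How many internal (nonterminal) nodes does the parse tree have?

[B [B [B [C [D p]]] || [C [D p]]] || [C [C [D p]] && [D false]]]

11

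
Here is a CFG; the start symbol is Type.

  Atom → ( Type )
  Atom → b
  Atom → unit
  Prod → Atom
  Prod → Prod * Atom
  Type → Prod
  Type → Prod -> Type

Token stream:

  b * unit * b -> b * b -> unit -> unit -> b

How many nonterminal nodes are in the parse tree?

[Type [Prod [Prod [Prod [Atom b]] * [Atom unit]] * [Atom b]] -> [Type [Prod [Prod [Atom b]] * [Atom b]] -> [Type [Prod [Atom unit]] -> [Type [Prod [Atom unit]] -> [Type [Prod [Atom b]]]]]]]

21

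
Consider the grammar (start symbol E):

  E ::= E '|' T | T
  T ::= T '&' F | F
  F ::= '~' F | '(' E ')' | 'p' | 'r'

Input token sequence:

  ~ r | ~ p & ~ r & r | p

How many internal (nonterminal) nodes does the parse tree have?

[E [E [E [T [F ~ [F r]]]] | [T [T [T [F ~ [F p]]] & [F ~ [F r]]] & [F r]]] | [T [F p]]]

16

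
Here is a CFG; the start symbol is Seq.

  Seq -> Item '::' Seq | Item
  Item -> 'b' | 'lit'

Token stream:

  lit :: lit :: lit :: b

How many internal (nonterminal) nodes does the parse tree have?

8

[Seq [Item lit] :: [Seq [Item lit] :: [Seq [Item lit] :: [Seq [Item b]]]]]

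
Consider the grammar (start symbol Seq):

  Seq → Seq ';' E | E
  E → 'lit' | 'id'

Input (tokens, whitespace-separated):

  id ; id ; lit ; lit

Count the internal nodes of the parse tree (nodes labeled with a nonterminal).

8

[Seq [Seq [Seq [Seq [E id]] ; [E id]] ; [E lit]] ; [E lit]]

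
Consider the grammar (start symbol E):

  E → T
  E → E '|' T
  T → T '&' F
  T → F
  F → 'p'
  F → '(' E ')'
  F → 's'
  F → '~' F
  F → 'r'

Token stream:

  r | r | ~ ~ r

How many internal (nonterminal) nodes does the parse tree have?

[E [E [E [T [F r]]] | [T [F r]]] | [T [F ~ [F ~ [F r]]]]]

11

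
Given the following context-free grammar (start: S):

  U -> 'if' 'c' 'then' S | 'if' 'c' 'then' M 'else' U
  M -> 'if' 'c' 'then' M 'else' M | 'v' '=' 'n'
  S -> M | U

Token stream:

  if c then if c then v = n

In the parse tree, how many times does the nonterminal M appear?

1

[S [U if c then [S [U if c then [S [M v = n]]]]]]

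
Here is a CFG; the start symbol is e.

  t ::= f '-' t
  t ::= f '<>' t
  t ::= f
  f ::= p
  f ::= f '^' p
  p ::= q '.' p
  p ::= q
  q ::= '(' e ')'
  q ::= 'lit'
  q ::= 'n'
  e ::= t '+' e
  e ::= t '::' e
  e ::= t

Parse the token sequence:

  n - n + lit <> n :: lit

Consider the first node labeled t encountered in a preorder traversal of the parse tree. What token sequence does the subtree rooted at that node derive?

[e [t [f [p [q n]]] - [t [f [p [q n]]]]] + [e [t [f [p [q lit]]] <> [t [f [p [q n]]]]] :: [e [t [f [p [q lit]]]]]]]

n - n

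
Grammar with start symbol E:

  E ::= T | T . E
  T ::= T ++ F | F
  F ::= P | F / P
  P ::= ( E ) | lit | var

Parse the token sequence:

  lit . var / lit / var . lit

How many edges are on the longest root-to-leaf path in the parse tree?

[E [T [F [P lit]]] . [E [T [F [F [F [P var]] / [P lit]] / [P var]]] . [E [T [F [P lit]]]]]]

7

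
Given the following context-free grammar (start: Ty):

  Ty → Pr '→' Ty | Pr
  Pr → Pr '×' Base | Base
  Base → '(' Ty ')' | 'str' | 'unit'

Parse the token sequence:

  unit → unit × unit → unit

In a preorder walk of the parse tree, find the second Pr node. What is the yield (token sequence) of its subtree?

unit × unit

[Ty [Pr [Base unit]] → [Ty [Pr [Pr [Base unit]] × [Base unit]] → [Ty [Pr [Base unit]]]]]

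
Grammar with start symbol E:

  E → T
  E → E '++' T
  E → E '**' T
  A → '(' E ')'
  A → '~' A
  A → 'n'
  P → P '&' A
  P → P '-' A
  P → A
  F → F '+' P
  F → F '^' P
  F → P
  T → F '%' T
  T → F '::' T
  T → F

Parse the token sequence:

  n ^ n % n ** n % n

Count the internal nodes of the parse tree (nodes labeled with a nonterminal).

21

[E [E [T [F [F [P [A n]]] ^ [P [A n]]] % [T [F [P [A n]]]]]] ** [T [F [P [A n]]] % [T [F [P [A n]]]]]]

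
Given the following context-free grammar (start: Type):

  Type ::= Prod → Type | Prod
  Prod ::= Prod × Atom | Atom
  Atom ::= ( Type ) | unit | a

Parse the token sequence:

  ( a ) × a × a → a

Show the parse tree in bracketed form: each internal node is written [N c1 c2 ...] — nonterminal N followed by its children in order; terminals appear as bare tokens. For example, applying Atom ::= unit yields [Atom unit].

Type
Prod → Type
Prod × Atom → Type
Prod × Atom × Atom → Type
Atom × Atom × Atom → Type
( Type ) × Atom × Atom → Type
( Prod ) × Atom × Atom → Type
( Atom ) × Atom × Atom → Type
( a ) × Atom × Atom → Type
( a ) × a × Atom → Type
( a ) × a × a → Type
( a ) × a × a → Prod
( a ) × a × a → Atom
( a ) × a × a → a

[Type [Prod [Prod [Prod [Atom ( [Type [Prod [Atom a]]] )]] × [Atom a]] × [Atom a]] → [Type [Prod [Atom a]]]]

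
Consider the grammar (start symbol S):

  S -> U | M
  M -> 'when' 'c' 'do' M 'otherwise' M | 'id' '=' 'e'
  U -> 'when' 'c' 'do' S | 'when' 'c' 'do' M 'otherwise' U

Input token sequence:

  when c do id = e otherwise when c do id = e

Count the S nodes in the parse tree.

2

[S [U when c do [M id = e] otherwise [U when c do [S [M id = e]]]]]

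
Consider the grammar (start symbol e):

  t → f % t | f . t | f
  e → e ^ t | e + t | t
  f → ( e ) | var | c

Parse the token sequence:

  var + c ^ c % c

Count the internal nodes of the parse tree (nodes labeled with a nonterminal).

[e [e [e [t [f var]]] + [t [f c]]] ^ [t [f c] % [t [f c]]]]

11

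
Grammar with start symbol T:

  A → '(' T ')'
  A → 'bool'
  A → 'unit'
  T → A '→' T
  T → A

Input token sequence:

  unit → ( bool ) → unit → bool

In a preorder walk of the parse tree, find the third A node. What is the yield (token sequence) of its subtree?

[T [A unit] → [T [A ( [T [A bool]] )] → [T [A unit] → [T [A bool]]]]]

bool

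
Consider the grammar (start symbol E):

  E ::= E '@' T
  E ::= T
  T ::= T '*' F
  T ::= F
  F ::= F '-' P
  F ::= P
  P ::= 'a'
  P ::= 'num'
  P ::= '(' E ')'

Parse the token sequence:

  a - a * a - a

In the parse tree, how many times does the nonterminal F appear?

[E [T [T [F [F [P a]] - [P a]]] * [F [F [P a]] - [P a]]]]

4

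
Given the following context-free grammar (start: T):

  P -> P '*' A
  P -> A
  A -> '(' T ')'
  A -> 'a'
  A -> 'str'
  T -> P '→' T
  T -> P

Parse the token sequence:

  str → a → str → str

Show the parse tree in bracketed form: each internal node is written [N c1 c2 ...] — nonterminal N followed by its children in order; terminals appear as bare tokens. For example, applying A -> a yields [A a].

T
P → T
A → T
str → T
str → P → T
str → A → T
str → a → T
str → a → P → T
str → a → A → T
str → a → str → T
str → a → str → P
str → a → str → A
str → a → str → str

[T [P [A str]] → [T [P [A a]] → [T [P [A str]] → [T [P [A str]]]]]]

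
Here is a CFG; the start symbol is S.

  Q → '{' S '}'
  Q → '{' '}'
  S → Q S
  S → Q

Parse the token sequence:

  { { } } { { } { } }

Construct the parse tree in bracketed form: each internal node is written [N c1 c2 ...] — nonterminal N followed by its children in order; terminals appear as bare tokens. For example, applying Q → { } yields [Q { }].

[S [Q { [S [Q { }]] }] [S [Q { [S [Q { }] [S [Q { }]]] }]]]

S
Q S
{ S } S
{ Q } S
{ { } } S
{ { } } Q
{ { } } { S }
{ { } } { Q S }
{ { } } { { } S }
{ { } } { { } Q }
{ { } } { { } { } }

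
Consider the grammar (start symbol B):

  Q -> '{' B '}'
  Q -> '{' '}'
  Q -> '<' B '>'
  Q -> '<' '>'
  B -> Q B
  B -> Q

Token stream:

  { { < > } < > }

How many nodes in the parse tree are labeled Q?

4

[B [Q { [B [Q { [B [Q < >]] }] [B [Q < >]]] }]]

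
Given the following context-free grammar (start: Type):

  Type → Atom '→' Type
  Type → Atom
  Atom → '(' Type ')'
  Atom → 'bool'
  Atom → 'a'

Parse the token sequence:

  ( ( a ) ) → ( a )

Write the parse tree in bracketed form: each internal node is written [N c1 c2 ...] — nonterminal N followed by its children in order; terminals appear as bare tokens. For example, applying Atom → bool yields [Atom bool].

Type
Atom → Type
( Type ) → Type
( Atom ) → Type
( ( Type ) ) → Type
( ( Atom ) ) → Type
( ( a ) ) → Type
( ( a ) ) → Atom
( ( a ) ) → ( Type )
( ( a ) ) → ( Atom )
( ( a ) ) → ( a )

[Type [Atom ( [Type [Atom ( [Type [Atom a]] )]] )] → [Type [Atom ( [Type [Atom a]] )]]]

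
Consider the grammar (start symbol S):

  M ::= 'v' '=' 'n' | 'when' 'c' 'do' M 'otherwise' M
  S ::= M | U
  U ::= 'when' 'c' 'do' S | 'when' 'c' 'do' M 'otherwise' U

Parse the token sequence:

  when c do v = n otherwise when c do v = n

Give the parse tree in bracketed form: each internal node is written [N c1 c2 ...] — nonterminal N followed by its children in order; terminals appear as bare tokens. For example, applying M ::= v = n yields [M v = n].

S
U
when c do M otherwise U
when c do v = n otherwise U
when c do v = n otherwise when c do S
when c do v = n otherwise when c do M
when c do v = n otherwise when c do v = n

[S [U when c do [M v = n] otherwise [U when c do [S [M v = n]]]]]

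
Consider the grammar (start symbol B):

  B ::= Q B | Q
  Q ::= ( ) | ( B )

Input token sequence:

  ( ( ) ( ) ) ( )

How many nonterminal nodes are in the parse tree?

8

[B [Q ( [B [Q ( )] [B [Q ( )]]] )] [B [Q ( )]]]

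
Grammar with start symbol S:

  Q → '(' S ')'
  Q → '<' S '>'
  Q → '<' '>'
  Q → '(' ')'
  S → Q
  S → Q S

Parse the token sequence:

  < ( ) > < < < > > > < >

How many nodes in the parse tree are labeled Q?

6

[S [Q < [S [Q ( )]] >] [S [Q < [S [Q < [S [Q < >]] >]] >] [S [Q < >]]]]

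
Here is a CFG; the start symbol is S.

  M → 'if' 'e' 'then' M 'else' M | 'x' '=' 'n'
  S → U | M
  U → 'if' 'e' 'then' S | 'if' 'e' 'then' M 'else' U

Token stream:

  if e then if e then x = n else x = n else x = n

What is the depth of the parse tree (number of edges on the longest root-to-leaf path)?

4

[S [M if e then [M if e then [M x = n] else [M x = n]] else [M x = n]]]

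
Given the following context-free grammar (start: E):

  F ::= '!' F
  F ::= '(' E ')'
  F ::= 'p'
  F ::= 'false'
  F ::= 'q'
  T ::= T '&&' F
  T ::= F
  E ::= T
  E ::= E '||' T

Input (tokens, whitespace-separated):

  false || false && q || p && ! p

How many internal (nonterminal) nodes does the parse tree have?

14

[E [E [E [T [F false]]] || [T [T [F false]] && [F q]]] || [T [T [F p]] && [F ! [F p]]]]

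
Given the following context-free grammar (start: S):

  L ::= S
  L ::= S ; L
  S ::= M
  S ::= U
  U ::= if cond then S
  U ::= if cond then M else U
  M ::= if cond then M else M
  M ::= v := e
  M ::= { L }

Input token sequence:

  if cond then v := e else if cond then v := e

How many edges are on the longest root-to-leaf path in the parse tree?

[S [U if cond then [M v := e] else [U if cond then [S [M v := e]]]]]

5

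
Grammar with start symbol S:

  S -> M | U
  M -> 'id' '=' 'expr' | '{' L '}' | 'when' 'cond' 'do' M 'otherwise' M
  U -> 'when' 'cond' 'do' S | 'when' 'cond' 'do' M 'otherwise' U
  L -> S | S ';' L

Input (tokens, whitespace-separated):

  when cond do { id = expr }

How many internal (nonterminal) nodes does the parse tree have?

[S [U when cond do [S [M { [L [S [M id = expr]]] }]]]]

7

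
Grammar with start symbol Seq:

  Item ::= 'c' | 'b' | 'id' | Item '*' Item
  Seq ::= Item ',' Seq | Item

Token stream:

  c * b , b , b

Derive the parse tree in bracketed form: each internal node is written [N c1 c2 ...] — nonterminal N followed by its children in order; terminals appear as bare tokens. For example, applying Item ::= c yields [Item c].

[Seq [Item [Item c] * [Item b]] , [Seq [Item b] , [Seq [Item b]]]]

Seq
Item , Seq
Item * Item , Seq
c * Item , Seq
c * b , Seq
c * b , Item , Seq
c * b , b , Seq
c * b , b , Item
c * b , b , b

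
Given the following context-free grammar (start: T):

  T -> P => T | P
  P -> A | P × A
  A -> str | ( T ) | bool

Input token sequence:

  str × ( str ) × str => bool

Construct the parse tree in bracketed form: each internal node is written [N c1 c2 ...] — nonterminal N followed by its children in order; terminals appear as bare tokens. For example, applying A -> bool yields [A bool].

[T [P [P [P [A str]] × [A ( [T [P [A str]]] )]] × [A str]] => [T [P [A bool]]]]

T
P => T
P × A => T
P × A × A => T
A × A × A => T
str × A × A => T
str × ( T ) × A => T
str × ( P ) × A => T
str × ( A ) × A => T
str × ( str ) × A => T
str × ( str ) × str => T
str × ( str ) × str => P
str × ( str ) × str => A
str × ( str ) × str => bool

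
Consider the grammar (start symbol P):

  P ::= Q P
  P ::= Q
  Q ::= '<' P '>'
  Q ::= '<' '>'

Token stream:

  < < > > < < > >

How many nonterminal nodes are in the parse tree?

[P [Q < [P [Q < >]] >] [P [Q < [P [Q < >]] >]]]

8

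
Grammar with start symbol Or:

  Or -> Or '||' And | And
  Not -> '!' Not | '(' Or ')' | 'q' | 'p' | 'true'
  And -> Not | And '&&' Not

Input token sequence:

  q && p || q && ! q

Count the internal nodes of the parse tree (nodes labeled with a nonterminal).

[Or [Or [And [And [Not q]] && [Not p]]] || [And [And [Not q]] && [Not ! [Not q]]]]

11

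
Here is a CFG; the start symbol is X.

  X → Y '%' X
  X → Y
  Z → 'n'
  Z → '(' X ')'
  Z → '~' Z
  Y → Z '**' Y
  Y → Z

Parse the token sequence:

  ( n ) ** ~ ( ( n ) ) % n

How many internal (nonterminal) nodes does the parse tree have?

18

[X [Y [Z ( [X [Y [Z n]]] )] ** [Y [Z ~ [Z ( [X [Y [Z ( [X [Y [Z n]]] )]]] )]]]] % [X [Y [Z n]]]]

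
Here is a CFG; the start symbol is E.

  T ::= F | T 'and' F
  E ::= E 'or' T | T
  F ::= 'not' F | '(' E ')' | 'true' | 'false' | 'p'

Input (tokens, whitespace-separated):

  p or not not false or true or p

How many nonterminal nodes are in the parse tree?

[E [E [E [E [T [F p]]] or [T [F not [F not [F false]]]]] or [T [F true]]] or [T [F p]]]

14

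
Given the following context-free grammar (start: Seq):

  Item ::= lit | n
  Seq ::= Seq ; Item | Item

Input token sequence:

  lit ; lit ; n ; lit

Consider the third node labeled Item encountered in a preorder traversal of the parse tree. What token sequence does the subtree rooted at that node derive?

[Seq [Seq [Seq [Seq [Item lit]] ; [Item lit]] ; [Item n]] ; [Item lit]]

n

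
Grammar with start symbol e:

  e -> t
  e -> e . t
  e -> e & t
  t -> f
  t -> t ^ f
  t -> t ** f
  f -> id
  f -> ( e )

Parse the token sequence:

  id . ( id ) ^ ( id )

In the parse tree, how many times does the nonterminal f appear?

5

[e [e [t [f id]]] . [t [t [f ( [e [t [f id]]] )]] ^ [f ( [e [t [f id]]] )]]]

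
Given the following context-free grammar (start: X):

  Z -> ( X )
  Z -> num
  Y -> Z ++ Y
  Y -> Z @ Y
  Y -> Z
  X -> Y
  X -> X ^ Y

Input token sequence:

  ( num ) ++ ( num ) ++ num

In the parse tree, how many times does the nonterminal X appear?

[X [Y [Z ( [X [Y [Z num]]] )] ++ [Y [Z ( [X [Y [Z num]]] )] ++ [Y [Z num]]]]]

3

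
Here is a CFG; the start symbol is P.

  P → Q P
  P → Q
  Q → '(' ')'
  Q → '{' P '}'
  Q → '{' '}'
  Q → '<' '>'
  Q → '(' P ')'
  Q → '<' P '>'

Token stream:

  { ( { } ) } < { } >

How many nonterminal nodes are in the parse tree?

[P [Q { [P [Q ( [P [Q { }]] )]] }] [P [Q < [P [Q { }]] >]]]

10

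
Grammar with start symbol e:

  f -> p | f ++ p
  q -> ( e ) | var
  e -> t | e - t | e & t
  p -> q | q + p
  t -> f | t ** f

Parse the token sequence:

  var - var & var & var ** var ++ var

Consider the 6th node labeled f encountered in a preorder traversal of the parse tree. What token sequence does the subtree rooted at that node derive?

var

[e [e [e [e [t [f [p [q var]]]]] - [t [f [p [q var]]]]] & [t [f [p [q var]]]]] & [t [t [f [p [q var]]]] ** [f [f [p [q var]]] ++ [p [q var]]]]]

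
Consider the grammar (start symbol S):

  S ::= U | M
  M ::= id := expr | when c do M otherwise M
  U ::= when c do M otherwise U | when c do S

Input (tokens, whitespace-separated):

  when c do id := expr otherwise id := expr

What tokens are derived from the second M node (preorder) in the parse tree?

id := expr

[S [M when c do [M id := expr] otherwise [M id := expr]]]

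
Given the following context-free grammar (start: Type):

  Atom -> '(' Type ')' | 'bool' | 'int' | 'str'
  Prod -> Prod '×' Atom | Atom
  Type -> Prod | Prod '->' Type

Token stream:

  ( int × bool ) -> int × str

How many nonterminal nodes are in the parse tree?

13

[Type [Prod [Atom ( [Type [Prod [Prod [Atom int]] × [Atom bool]]] )]] -> [Type [Prod [Prod [Atom int]] × [Atom str]]]]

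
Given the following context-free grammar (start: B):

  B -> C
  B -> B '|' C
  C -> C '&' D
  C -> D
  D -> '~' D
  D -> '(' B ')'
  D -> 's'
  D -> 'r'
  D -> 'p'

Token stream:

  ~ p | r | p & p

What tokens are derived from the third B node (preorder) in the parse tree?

[B [B [B [C [D ~ [D p]]]] | [C [D r]]] | [C [C [D p]] & [D p]]]

~ p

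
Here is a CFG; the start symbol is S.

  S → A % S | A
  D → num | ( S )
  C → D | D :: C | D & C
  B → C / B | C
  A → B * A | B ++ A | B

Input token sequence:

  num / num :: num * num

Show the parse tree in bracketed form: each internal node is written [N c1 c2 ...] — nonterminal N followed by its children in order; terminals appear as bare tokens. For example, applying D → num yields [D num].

[S [A [B [C [D num]] / [B [C [D num] :: [C [D num]]]]] * [A [B [C [D num]]]]]]

S
A
B * A
C / B * A
D / B * A
num / B * A
num / C * A
num / D :: C * A
num / num :: C * A
num / num :: D * A
num / num :: num * A
num / num :: num * B
num / num :: num * C
num / num :: num * D
num / num :: num * num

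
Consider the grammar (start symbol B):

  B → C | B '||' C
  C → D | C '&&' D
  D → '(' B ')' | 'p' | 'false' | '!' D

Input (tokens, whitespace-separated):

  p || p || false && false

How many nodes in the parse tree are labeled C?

[B [B [B [C [D p]]] || [C [D p]]] || [C [C [D false]] && [D false]]]

4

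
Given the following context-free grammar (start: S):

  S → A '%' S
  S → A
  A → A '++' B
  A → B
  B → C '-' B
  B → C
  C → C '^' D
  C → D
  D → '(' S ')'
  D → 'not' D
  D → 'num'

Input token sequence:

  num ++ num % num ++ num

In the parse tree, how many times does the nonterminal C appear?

[S [A [A [B [C [D num]]]] ++ [B [C [D num]]]] % [S [A [A [B [C [D num]]]] ++ [B [C [D num]]]]]]

4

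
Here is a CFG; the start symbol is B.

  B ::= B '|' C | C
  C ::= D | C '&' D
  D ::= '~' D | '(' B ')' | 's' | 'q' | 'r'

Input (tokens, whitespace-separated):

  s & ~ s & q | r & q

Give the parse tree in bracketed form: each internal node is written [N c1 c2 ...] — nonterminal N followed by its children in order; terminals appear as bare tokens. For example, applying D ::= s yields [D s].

[B [B [C [C [C [D s]] & [D ~ [D s]]] & [D q]]] | [C [C [D r]] & [D q]]]

B
B | C
C | C
C & D | C
C & D & D | C
D & D & D | C
s & D & D | C
s & ~ D & D | C
s & ~ s & D | C
s & ~ s & q | C
s & ~ s & q | C & D
s & ~ s & q | D & D
s & ~ s & q | r & D
s & ~ s & q | r & q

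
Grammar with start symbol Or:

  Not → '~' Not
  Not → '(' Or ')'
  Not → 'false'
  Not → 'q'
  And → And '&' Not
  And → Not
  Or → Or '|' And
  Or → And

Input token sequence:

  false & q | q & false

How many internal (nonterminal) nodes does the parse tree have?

10

[Or [Or [And [And [Not false]] & [Not q]]] | [And [And [Not q]] & [Not false]]]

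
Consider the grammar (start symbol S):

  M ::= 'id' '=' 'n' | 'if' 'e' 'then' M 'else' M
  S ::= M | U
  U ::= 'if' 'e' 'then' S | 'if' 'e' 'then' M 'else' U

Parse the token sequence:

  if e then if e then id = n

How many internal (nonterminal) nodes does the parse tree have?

6

[S [U if e then [S [U if e then [S [M id = n]]]]]]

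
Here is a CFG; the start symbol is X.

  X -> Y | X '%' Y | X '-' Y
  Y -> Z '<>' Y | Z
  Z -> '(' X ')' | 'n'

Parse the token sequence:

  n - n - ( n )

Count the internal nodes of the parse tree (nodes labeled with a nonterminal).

12

[X [X [X [Y [Z n]]] - [Y [Z n]]] - [Y [Z ( [X [Y [Z n]]] )]]]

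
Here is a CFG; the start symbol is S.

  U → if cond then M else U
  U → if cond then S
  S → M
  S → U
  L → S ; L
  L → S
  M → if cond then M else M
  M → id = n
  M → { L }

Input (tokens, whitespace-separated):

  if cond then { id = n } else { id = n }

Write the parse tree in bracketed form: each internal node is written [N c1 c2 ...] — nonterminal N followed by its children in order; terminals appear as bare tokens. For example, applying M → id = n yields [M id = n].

S
M
if cond then M else M
if cond then { L } else M
if cond then { S } else M
if cond then { M } else M
if cond then { id = n } else M
if cond then { id = n } else { L }
if cond then { id = n } else { S }
if cond then { id = n } else { M }
if cond then { id = n } else { id = n }

[S [M if cond then [M { [L [S [M id = n]]] }] else [M { [L [S [M id = n]]] }]]]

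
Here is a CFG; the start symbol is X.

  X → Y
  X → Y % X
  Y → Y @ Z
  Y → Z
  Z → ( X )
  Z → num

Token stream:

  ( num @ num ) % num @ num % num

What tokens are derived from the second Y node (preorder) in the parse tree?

[X [Y [Z ( [X [Y [Y [Z num]] @ [Z num]]] )]] % [X [Y [Y [Z num]] @ [Z num]] % [X [Y [Z num]]]]]

num @ num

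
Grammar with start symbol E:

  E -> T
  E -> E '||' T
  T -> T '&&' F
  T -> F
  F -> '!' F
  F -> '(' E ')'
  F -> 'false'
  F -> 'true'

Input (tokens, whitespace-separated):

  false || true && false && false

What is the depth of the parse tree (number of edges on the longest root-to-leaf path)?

5

[E [E [T [F false]]] || [T [T [T [F true]] && [F false]] && [F false]]]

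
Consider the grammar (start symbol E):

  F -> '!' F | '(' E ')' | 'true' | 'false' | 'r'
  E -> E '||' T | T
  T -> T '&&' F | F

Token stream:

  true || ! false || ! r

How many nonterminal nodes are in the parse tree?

[E [E [E [T [F true]]] || [T [F ! [F false]]]] || [T [F ! [F r]]]]

11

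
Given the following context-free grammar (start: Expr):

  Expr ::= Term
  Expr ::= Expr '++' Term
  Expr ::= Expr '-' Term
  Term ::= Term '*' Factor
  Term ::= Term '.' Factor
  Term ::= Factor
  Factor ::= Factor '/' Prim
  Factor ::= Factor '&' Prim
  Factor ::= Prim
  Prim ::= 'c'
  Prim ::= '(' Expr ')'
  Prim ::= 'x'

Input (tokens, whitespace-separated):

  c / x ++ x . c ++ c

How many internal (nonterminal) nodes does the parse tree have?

[Expr [Expr [Expr [Term [Factor [Factor [Prim c]] / [Prim x]]]] ++ [Term [Term [Factor [Prim x]]] . [Factor [Prim c]]]] ++ [Term [Factor [Prim c]]]]

17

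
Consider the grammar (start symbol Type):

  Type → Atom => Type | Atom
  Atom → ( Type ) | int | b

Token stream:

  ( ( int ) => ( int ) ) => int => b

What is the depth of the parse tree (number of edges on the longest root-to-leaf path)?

7

[Type [Atom ( [Type [Atom ( [Type [Atom int]] )] => [Type [Atom ( [Type [Atom int]] )]]] )] => [Type [Atom int] => [Type [Atom b]]]]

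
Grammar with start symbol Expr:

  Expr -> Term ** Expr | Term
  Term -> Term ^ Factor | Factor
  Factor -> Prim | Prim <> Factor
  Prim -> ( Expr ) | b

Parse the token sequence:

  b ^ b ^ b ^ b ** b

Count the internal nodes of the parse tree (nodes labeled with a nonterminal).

17

[Expr [Term [Term [Term [Term [Factor [Prim b]]] ^ [Factor [Prim b]]] ^ [Factor [Prim b]]] ^ [Factor [Prim b]]] ** [Expr [Term [Factor [Prim b]]]]]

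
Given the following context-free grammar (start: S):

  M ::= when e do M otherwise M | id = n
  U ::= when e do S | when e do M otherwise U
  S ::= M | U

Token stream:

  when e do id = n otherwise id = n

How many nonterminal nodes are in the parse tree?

4

[S [M when e do [M id = n] otherwise [M id = n]]]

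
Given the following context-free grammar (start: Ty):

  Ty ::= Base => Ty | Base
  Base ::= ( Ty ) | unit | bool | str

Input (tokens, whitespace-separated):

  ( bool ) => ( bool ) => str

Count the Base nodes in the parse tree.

5

[Ty [Base ( [Ty [Base bool]] )] => [Ty [Base ( [Ty [Base bool]] )] => [Ty [Base str]]]]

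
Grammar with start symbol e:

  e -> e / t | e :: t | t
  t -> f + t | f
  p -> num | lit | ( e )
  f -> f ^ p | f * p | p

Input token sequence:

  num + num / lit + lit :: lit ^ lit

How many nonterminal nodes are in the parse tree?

[e [e [e [t [f [p num]] + [t [f [p num]]]]] / [t [f [p lit]] + [t [f [p lit]]]]] :: [t [f [f [p lit]] ^ [p lit]]]]

20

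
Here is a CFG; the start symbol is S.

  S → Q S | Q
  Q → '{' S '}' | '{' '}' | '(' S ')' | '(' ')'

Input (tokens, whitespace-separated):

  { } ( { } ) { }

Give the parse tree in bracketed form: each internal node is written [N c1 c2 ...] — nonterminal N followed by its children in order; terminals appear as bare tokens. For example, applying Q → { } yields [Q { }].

[S [Q { }] [S [Q ( [S [Q { }]] )] [S [Q { }]]]]

S
Q S
{ } S
{ } Q S
{ } ( S ) S
{ } ( Q ) S
{ } ( { } ) S
{ } ( { } ) Q
{ } ( { } ) { }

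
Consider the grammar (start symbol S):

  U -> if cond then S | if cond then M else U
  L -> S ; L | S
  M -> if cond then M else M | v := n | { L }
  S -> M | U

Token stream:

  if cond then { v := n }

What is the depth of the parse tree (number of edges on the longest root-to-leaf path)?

[S [U if cond then [S [M { [L [S [M v := n]]] }]]]]

7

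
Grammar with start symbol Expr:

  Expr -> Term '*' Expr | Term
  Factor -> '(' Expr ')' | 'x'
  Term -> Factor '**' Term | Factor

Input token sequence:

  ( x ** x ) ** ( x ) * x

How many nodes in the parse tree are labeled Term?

[Expr [Term [Factor ( [Expr [Term [Factor x] ** [Term [Factor x]]]] )] ** [Term [Factor ( [Expr [Term [Factor x]]] )]]] * [Expr [Term [Factor x]]]]

6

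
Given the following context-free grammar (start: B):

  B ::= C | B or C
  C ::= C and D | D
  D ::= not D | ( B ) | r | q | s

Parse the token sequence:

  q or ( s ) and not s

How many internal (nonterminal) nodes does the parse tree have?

[B [B [C [D q]]] or [C [C [D ( [B [C [D s]]] )]] and [D not [D s]]]]

12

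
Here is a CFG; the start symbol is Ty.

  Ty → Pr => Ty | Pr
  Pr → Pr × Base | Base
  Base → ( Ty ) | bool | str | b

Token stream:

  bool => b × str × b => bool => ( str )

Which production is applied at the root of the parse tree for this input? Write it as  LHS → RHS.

Ty → Pr => Ty

[Ty [Pr [Base bool]] => [Ty [Pr [Pr [Pr [Base b]] × [Base str]] × [Base b]] => [Ty [Pr [Base bool]] => [Ty [Pr [Base ( [Ty [Pr [Base str]]] )]]]]]]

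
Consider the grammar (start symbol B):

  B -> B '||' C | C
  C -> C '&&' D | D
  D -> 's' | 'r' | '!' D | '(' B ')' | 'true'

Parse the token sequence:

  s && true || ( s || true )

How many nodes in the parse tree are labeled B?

4

[B [B [C [C [D s]] && [D true]]] || [C [D ( [B [B [C [D s]]] || [C [D true]]] )]]]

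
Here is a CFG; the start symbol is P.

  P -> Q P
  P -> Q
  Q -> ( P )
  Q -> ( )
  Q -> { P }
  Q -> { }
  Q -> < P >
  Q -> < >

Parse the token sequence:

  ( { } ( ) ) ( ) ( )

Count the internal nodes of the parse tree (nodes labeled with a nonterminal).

10

[P [Q ( [P [Q { }] [P [Q ( )]]] )] [P [Q ( )] [P [Q ( )]]]]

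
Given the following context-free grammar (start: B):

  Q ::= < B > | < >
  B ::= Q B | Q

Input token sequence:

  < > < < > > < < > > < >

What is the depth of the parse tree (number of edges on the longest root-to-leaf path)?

[B [Q < >] [B [Q < [B [Q < >]] >] [B [Q < [B [Q < >]] >] [B [Q < >]]]]]

6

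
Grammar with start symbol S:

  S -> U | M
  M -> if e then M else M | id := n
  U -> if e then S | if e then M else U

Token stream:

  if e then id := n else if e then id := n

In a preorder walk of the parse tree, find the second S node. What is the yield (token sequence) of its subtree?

id := n

[S [U if e then [M id := n] else [U if e then [S [M id := n]]]]]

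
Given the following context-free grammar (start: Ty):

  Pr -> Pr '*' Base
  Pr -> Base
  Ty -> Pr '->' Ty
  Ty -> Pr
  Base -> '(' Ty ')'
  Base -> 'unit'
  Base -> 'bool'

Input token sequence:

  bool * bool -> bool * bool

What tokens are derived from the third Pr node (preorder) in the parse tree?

[Ty [Pr [Pr [Base bool]] * [Base bool]] -> [Ty [Pr [Pr [Base bool]] * [Base bool]]]]

bool * bool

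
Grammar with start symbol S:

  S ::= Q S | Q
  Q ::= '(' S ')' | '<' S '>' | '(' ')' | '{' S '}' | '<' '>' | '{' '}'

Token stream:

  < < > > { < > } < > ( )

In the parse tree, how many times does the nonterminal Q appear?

6

[S [Q < [S [Q < >]] >] [S [Q { [S [Q < >]] }] [S [Q < >] [S [Q ( )]]]]]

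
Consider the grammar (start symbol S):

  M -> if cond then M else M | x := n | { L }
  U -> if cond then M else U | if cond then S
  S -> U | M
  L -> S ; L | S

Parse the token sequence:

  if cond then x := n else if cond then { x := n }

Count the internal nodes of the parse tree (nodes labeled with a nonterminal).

9

[S [U if cond then [M x := n] else [U if cond then [S [M { [L [S [M x := n]]] }]]]]]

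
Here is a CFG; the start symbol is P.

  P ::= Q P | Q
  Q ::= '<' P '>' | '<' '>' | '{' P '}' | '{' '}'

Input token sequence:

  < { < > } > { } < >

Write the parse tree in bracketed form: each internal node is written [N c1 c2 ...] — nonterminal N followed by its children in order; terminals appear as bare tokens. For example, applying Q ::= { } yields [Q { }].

P
Q P
< P > P
< Q > P
< { P } > P
< { Q } > P
< { < > } > P
< { < > } > Q P
< { < > } > { } P
< { < > } > { } Q
< { < > } > { } < >

[P [Q < [P [Q { [P [Q < >]] }]] >] [P [Q { }] [P [Q < >]]]]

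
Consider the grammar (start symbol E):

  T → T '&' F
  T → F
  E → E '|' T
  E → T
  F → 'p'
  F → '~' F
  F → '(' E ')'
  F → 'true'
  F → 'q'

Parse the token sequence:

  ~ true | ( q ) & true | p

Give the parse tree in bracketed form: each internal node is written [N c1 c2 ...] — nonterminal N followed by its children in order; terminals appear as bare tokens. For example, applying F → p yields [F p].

E
E | T
E | T | T
T | T | T
F | T | T
~ F | T | T
~ true | T | T
~ true | T & F | T
~ true | F & F | T
~ true | ( E ) & F | T
~ true | ( T ) & F | T
~ true | ( F ) & F | T
~ true | ( q ) & F | T
~ true | ( q ) & true | T
~ true | ( q ) & true | F
~ true | ( q ) & true | p

[E [E [E [T [F ~ [F true]]]] | [T [T [F ( [E [T [F q]]] )]] & [F true]]] | [T [F p]]]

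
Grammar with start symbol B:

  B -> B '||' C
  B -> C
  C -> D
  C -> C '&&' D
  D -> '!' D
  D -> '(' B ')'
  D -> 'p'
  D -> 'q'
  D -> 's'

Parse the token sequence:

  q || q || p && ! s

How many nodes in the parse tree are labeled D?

5

[B [B [B [C [D q]]] || [C [D q]]] || [C [C [D p]] && [D ! [D s]]]]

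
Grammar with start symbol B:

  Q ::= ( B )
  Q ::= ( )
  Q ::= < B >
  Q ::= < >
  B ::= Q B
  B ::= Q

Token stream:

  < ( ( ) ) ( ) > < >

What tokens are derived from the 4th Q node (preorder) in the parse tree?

[B [Q < [B [Q ( [B [Q ( )]] )] [B [Q ( )]]] >] [B [Q < >]]]

( )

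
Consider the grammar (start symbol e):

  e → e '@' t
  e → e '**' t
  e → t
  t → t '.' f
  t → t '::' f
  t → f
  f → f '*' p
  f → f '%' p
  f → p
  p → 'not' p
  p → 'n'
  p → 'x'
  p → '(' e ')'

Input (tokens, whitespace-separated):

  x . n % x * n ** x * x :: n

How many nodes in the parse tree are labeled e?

[e [e [t [t [f [p x]]] . [f [f [f [p n]] % [p x]] * [p n]]]] ** [t [t [f [f [p x]] * [p x]]] :: [f [p n]]]]

2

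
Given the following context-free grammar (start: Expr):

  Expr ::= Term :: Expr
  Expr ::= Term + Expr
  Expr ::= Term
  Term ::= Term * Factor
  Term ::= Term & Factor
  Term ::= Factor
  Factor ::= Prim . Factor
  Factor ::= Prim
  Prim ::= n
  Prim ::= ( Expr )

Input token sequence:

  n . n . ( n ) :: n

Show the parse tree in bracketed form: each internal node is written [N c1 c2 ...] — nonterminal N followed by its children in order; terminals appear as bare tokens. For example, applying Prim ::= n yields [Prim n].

[Expr [Term [Factor [Prim n] . [Factor [Prim n] . [Factor [Prim ( [Expr [Term [Factor [Prim n]]]] )]]]]] :: [Expr [Term [Factor [Prim n]]]]]

Expr
Term :: Expr
Factor :: Expr
Prim . Factor :: Expr
n . Factor :: Expr
n . Prim . Factor :: Expr
n . n . Factor :: Expr
n . n . Prim :: Expr
n . n . ( Expr ) :: Expr
n . n . ( Term ) :: Expr
n . n . ( Factor ) :: Expr
n . n . ( Prim ) :: Expr
n . n . ( n ) :: Expr
n . n . ( n ) :: Term
n . n . ( n ) :: Factor
n . n . ( n ) :: Prim
n . n . ( n ) :: n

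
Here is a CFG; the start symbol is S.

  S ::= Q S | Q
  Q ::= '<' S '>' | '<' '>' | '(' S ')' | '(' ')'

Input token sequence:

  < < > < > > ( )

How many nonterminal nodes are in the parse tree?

[S [Q < [S [Q < >] [S [Q < >]]] >] [S [Q ( )]]]

8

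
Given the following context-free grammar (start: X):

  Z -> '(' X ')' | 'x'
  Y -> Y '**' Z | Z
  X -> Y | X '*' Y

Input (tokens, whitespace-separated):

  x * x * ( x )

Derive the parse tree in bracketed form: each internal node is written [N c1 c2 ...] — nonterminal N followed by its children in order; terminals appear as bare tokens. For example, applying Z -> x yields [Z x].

X
X * Y
X * Y * Y
Y * Y * Y
Z * Y * Y
x * Y * Y
x * Z * Y
x * x * Y
x * x * Z
x * x * ( X )
x * x * ( Y )
x * x * ( Z )
x * x * ( x )

[X [X [X [Y [Z x]]] * [Y [Z x]]] * [Y [Z ( [X [Y [Z x]]] )]]]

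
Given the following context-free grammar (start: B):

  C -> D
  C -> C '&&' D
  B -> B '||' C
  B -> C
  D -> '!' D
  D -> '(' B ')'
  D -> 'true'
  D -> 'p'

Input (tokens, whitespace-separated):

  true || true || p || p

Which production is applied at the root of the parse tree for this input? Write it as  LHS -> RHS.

[B [B [B [B [C [D true]]] || [C [D true]]] || [C [D p]]] || [C [D p]]]

B -> B '||' C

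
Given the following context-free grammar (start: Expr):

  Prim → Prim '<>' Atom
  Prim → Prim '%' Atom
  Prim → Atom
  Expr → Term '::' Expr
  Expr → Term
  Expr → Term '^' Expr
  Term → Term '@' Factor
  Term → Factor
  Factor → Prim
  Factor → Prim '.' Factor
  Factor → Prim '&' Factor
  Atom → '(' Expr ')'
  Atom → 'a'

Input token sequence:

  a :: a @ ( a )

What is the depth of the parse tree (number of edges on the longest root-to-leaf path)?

[Expr [Term [Factor [Prim [Atom a]]]] :: [Expr [Term [Term [Factor [Prim [Atom a]]]] @ [Factor [Prim [Atom ( [Expr [Term [Factor [Prim [Atom a]]]]] )]]]]]]

11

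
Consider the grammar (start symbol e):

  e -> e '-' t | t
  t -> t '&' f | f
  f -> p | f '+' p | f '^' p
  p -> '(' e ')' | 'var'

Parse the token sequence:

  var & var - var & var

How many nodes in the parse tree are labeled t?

[e [e [t [t [f [p var]]] & [f [p var]]]] - [t [t [f [p var]]] & [f [p var]]]]

4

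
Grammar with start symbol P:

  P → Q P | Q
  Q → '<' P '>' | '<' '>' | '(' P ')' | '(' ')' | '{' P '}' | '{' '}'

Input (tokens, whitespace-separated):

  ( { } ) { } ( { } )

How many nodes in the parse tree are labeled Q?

[P [Q ( [P [Q { }]] )] [P [Q { }] [P [Q ( [P [Q { }]] )]]]]

5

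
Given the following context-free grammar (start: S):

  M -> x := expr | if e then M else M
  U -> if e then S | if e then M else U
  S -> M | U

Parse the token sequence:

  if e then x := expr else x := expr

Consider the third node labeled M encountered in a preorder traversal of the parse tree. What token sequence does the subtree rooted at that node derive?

x := expr

[S [M if e then [M x := expr] else [M x := expr]]]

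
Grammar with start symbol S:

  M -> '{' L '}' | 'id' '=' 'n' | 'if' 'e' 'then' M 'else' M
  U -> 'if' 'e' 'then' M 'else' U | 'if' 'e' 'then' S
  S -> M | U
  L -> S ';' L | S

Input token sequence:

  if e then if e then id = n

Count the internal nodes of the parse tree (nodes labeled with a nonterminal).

[S [U if e then [S [U if e then [S [M id = n]]]]]]

6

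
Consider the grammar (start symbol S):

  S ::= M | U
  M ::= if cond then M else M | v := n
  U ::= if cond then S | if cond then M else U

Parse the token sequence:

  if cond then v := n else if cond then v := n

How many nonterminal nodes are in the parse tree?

6

[S [U if cond then [M v := n] else [U if cond then [S [M v := n]]]]]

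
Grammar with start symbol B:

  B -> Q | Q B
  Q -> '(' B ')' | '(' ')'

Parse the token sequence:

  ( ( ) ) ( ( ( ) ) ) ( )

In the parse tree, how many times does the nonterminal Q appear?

[B [Q ( [B [Q ( )]] )] [B [Q ( [B [Q ( [B [Q ( )]] )]] )] [B [Q ( )]]]]

6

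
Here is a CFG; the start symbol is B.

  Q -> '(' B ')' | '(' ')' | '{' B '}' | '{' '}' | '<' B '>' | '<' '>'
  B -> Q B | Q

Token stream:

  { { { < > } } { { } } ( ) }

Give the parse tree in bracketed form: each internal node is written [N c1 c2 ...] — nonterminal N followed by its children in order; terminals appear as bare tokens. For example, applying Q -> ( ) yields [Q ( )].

[B [Q { [B [Q { [B [Q { [B [Q < >]] }]] }] [B [Q { [B [Q { }]] }] [B [Q ( )]]]] }]]

B
Q
{ B }
{ Q B }
{ { B } B }
{ { Q } B }
{ { { B } } B }
{ { { Q } } B }
{ { { < > } } B }
{ { { < > } } Q B }
{ { { < > } } { B } B }
{ { { < > } } { Q } B }
{ { { < > } } { { } } B }
{ { { < > } } { { } } Q }
{ { { < > } } { { } } ( ) }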